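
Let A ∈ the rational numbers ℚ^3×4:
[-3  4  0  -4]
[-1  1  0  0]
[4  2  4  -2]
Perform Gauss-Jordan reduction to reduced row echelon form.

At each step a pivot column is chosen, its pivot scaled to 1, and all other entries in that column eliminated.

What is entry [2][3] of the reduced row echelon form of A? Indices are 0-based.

step 1: normalize row 0 (÷-3) = (1, -4/3, 0, 4/3)
  row 1: subtract -1×row0 = (0, -1/3, 0, 4/3)
  row 2: subtract 4×row0 = (0, 22/3, 4, -22/3)
step 2: normalize row 1 (÷-1/3) = (0, 1, 0, -4)
  row 0: subtract -4/3×row1 = (1, 0, 0, -4)
  row 2: subtract 22/3×row1 = (0, 0, 4, 22)
step 3: normalize row 2 (÷4) = (0, 0, 1, 11/2)

M[2][3] = 11/2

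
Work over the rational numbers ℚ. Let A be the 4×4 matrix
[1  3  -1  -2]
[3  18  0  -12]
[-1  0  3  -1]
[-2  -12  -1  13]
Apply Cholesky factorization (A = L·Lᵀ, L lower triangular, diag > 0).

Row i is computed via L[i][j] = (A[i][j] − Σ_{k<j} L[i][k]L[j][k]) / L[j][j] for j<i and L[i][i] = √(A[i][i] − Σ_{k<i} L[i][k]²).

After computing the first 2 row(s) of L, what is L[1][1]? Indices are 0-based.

Step 1: L[0][0] = √(1) = 1.
  L[1][0] = (3) / L[0][0] = 3.
Step 2: L[1][1] = √(9) = 3.

L[1][1] = 3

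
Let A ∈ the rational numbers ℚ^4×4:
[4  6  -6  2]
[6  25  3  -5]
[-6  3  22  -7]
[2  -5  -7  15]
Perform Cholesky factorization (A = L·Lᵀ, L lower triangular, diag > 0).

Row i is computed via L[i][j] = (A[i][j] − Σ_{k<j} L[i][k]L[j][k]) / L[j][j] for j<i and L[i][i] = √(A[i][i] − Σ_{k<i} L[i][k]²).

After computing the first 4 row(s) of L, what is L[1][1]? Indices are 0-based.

L[1][1] = 4

Step 1: L[0][0] = √(4) = 2.
  L[1][0] = (6) / L[0][0] = 3.
Step 2: L[1][1] = √(16) = 4.
  L[2][0] = (-6) / L[0][0] = -3.
  L[2][1] = (12) / L[1][1] = 3.
Step 3: L[2][2] = √(4) = 2.
  L[3][0] = (2) / L[0][0] = 1.
  L[3][1] = (-8) / L[1][1] = -2.
  L[3][2] = (2) / L[2][2] = 1.
Step 4: L[3][3] = √(9) = 3.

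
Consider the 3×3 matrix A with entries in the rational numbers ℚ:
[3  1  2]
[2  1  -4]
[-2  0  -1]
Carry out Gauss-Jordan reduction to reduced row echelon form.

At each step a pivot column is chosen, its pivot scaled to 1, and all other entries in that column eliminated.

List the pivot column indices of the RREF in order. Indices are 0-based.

step 1: normalize row 0 (÷3) = (1, 1/3, 2/3)
  row 1: subtract 2×row0 = (0, 1/3, -16/3)
  row 2: subtract -2×row0 = (0, 2/3, 1/3)
step 2: normalize row 1 (÷1/3) = (0, 1, -16)
  row 0: subtract 1/3×row1 = (1, 0, 6)
  row 2: subtract 2/3×row1 = (0, 0, 11)
step 3: normalize row 2 (÷11) = (0, 0, 1)
  row 0: subtract 6×row2 = (1, 0, 0)
  row 1: subtract -16×row2 = (0, 1, 0)

pivot columns: 0, 1, 2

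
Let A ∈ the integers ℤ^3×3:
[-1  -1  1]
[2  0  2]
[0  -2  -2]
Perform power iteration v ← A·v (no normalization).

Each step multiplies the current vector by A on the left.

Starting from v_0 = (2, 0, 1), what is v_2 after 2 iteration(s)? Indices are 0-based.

v_2 = (-7, -6, -8)

v_0 = (2, 0, 1).
v_1 = A·v_0 = (-1, 6, -2).
v_2 = A·v_1 = (-7, -6, -8).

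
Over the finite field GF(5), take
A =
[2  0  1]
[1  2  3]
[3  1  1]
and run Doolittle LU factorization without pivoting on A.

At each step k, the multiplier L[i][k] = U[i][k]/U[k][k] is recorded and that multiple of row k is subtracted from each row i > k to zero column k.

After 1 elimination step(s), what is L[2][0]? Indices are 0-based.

[col 0] pivot 2
  R1 -= 3*R0 → (0, 2, 0)  (L[1][0] := 3)
  R2 -= 4*R0 → (0, 1, 2)  (L[2][0] := 4)

L[2][0] = 4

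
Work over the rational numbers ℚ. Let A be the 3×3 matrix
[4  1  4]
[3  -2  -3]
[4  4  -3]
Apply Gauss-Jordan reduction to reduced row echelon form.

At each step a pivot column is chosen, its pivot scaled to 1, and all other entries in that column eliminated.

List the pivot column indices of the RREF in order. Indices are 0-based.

pivot columns: 0, 1, 2

pivot(0,0)=4: scale R0 → (1, 1/4, 1)
  clear (1,0): R1 −= (3)R0 → (0, -11/4, -6)
  clear (2,0): R2 −= (4)R0 → (0, 3, -7)
pivot(1,1)=-11/4: scale R1 → (0, 1, 24/11)
  clear (0,1): R0 −= (1/4)R1 → (1, 0, 5/11)
  clear (2,1): R2 −= (3)R1 → (0, 0, -149/11)
pivot(2,2)=-149/11: scale R2 → (0, 0, 1)
  clear (0,2): R0 −= (5/11)R2 → (1, 0, 0)
  clear (1,2): R1 −= (24/11)R2 → (0, 1, 0)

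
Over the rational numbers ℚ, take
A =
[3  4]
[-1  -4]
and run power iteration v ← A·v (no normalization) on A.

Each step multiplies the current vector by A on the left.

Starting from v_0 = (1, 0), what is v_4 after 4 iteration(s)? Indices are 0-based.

v_4 = (21, 17)

v_0 = (1, 0).
v_1 = A·v_0 = (3, -1).
v_2 = A·v_1 = (5, 1).
v_3 = A·v_2 = (19, -9).
v_4 = A·v_3 = (21, 17).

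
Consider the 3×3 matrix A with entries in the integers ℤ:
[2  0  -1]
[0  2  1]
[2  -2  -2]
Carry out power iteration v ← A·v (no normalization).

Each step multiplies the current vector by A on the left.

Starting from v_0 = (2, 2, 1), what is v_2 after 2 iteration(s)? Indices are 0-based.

v_0 = (2, 2, 1).
v_1 = A·v_0 = (3, 5, -2).
v_2 = A·v_1 = (8, 8, 0).

v_2 = (8, 8, 0)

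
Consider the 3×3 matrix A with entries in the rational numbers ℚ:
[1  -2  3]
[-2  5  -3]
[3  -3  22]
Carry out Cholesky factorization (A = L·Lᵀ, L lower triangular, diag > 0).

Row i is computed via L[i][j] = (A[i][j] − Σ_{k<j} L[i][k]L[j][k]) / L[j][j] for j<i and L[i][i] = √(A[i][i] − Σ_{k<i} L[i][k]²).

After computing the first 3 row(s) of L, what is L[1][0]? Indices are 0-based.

L[1][0] = -2

Step 1: L[0][0] = √(1) = 1.
  L[1][0] = (-2) / L[0][0] = -2.
Step 2: L[1][1] = √(1) = 1.
  L[2][0] = (3) / L[0][0] = 3.
  L[2][1] = (3) / L[1][1] = 3.
Step 3: L[2][2] = √(4) = 2.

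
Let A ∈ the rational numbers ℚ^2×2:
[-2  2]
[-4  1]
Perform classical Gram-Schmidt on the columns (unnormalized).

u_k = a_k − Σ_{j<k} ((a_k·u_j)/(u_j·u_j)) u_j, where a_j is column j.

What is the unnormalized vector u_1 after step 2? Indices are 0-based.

Step 1: u_0 = a_0 = (-2, -4).
Step 2: u_1 = a_1 − (-2/5)·u_0 = (6/5, -3/5).

u_1 = (6/5, -3/5)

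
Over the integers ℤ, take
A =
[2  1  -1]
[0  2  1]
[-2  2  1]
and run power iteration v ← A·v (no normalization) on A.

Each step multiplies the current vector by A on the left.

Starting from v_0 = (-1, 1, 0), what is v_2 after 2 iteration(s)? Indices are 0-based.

v_0 = (-1, 1, 0).
v_1 = A·v_0 = (-1, 2, 4).
v_2 = A·v_1 = (-4, 8, 10).

v_2 = (-4, 8, 10)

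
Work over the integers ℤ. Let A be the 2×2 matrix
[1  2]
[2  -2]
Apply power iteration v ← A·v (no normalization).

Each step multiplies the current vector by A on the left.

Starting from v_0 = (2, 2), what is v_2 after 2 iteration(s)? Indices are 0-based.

v_2 = (6, 12)

v_0 = (2, 2).
v_1 = A·v_0 = (6, 0).
v_2 = A·v_1 = (6, 12).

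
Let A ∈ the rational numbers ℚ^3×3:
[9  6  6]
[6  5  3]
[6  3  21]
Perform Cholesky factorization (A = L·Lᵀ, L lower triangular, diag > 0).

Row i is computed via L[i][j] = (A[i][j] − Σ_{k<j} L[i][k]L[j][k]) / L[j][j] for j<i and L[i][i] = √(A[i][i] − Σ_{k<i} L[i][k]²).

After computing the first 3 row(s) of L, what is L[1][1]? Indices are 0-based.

Step 1: L[0][0] = √(9) = 3.
  L[1][0] = (6) / L[0][0] = 2.
Step 2: L[1][1] = √(1) = 1.
  L[2][0] = (6) / L[0][0] = 2.
  L[2][1] = (-1) / L[1][1] = -1.
Step 3: L[2][2] = √(16) = 4.

L[1][1] = 1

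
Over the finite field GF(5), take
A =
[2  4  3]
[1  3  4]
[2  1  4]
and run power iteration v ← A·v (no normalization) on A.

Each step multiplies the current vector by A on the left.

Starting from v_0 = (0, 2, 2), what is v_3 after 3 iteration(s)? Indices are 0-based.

v_0 = (0, 2, 2).
v_1 = A·v_0 = (4, 4, 0).
v_2 = A·v_1 = (4, 1, 2).
v_3 = A·v_2 = (3, 0, 2).

v_3 = (3, 0, 2)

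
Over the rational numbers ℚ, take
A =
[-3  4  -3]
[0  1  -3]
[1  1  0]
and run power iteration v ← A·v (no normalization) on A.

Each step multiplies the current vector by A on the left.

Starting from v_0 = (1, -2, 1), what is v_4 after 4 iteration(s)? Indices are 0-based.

v_0 = (1, -2, 1).
v_1 = A·v_0 = (-14, -5, -1).
v_2 = A·v_1 = (25, -2, -19).
v_3 = A·v_2 = (-26, 55, 23).
v_4 = A·v_3 = (229, -14, 29).

v_4 = (229, -14, 29)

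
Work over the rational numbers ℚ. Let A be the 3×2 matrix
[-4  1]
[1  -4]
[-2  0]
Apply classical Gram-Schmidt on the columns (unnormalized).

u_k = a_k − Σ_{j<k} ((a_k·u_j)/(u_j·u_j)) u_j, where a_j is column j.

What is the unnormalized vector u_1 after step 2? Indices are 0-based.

Step 1: u_0 = a_0 = (-4, 1, -2).
Step 2: u_1 = a_1 − (-8/21)·u_0 = (-11/21, -76/21, -16/21).

u_1 = (-11/21, -76/21, -16/21)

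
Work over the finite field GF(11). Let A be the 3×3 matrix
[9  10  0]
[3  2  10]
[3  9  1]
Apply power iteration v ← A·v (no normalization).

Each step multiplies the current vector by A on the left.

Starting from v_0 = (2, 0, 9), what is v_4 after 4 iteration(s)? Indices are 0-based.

v_4 = (9, 6, 5)

v_0 = (2, 0, 9).
v_1 = A·v_0 = (7, 8, 4).
v_2 = A·v_1 = (0, 0, 9).
v_3 = A·v_2 = (0, 2, 9).
v_4 = A·v_3 = (9, 6, 5).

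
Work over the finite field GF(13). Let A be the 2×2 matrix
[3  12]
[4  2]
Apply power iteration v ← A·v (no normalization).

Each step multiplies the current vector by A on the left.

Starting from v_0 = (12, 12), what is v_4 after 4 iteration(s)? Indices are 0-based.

v_0 = (12, 12).
v_1 = A·v_0 = (11, 7).
v_2 = A·v_1 = (0, 6).
v_3 = A·v_2 = (7, 12).
v_4 = A·v_3 = (9, 0).

v_4 = (9, 0)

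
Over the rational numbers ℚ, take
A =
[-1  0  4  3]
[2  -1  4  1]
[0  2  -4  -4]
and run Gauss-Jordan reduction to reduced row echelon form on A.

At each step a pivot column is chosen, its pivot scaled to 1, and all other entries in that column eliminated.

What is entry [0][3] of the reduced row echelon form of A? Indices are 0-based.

M[0][3] = -1

step 1: normalize row 0 (÷-1) = (1, 0, -4, -3)
  row 1: subtract 2×row0 = (0, -1, 12, 7)
step 2: normalize row 1 (÷-1) = (0, 1, -12, -7)
  row 2: subtract 2×row1 = (0, 0, 20, 10)
step 3: normalize row 2 (÷20) = (0, 0, 1, 1/2)
  row 0: subtract -4×row2 = (1, 0, 0, -1)
  row 1: subtract -12×row2 = (0, 1, 0, -1)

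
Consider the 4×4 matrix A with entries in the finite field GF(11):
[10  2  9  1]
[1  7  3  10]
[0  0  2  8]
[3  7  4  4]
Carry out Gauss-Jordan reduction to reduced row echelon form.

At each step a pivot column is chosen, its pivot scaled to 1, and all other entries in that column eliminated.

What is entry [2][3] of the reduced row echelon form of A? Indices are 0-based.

pivot(0,0)=10: scale R0 → (1, 9, 2, 10)
  clear (1,0): R1 −= (1)R0 → (0, 9, 1, 0)
  clear (3,0): R3 −= (3)R0 → (0, 2, 9, 7)
pivot(1,1)=9: scale R1 → (0, 1, 5, 0)
  clear (0,1): R0 −= (9)R1 → (1, 0, 1, 10)
  clear (3,1): R3 −= (2)R1 → (0, 0, 10, 7)
pivot(2,2)=2: scale R2 → (0, 0, 1, 4)
  clear (0,2): R0 −= (1)R2 → (1, 0, 0, 6)
  clear (1,2): R1 −= (5)R2 → (0, 1, 0, 2)
  clear (3,2): R3 −= (10)R2 → (0, 0, 0, 0)
col 3: no nonzero at/below row 3; advance.

M[2][3] = 4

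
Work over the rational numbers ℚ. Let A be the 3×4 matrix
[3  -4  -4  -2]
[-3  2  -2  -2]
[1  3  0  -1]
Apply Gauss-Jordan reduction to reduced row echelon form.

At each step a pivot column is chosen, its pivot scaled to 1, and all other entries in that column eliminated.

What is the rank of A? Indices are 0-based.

[1] R0 /= 3  ⇒  (1, -4/3, -4/3, -2/3)
     R1 -= -3·R0  ⇒  (0, -2, -6, -4)
     R2 -= 1·R0  ⇒  (0, 13/3, 4/3, -1/3)
[2] R1 /= -2  ⇒  (0, 1, 3, 2)
     R0 -= -4/3·R1  ⇒  (1, 0, 8/3, 2)
     R2 -= 13/3·R1  ⇒  (0, 0, -35/3, -9)
[3] R2 /= -35/3  ⇒  (0, 0, 1, 27/35)
     R0 -= 8/3·R2  ⇒  (1, 0, 0, -2/35)
     R1 -= 3·R2  ⇒  (0, 1, 0, -11/35)

rank = 3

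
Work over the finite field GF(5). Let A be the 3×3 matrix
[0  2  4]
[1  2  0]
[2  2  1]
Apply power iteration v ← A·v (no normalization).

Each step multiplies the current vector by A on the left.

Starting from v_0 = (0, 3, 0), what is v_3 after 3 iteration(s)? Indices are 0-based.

v_0 = (0, 3, 0).
v_1 = A·v_0 = (1, 1, 1).
v_2 = A·v_1 = (1, 3, 0).
v_3 = A·v_2 = (1, 2, 3).

v_3 = (1, 2, 3)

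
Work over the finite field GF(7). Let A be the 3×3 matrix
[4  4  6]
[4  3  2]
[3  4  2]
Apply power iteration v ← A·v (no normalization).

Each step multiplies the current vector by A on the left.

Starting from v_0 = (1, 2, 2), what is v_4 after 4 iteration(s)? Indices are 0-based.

v_4 = (5, 6, 4)

v_0 = (1, 2, 2).
v_1 = A·v_0 = (3, 0, 1).
v_2 = A·v_1 = (4, 0, 4).
v_3 = A·v_2 = (5, 3, 6).
v_4 = A·v_3 = (5, 6, 4).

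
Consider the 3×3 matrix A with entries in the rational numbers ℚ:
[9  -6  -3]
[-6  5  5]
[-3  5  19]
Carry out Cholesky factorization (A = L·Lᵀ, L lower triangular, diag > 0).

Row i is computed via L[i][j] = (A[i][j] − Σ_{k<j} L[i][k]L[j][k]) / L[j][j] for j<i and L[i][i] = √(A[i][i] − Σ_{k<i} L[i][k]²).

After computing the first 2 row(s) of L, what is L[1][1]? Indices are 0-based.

L[1][1] = 1

Step 1: L[0][0] = √(9) = 3.
  L[1][0] = (-6) / L[0][0] = -2.
Step 2: L[1][1] = √(1) = 1.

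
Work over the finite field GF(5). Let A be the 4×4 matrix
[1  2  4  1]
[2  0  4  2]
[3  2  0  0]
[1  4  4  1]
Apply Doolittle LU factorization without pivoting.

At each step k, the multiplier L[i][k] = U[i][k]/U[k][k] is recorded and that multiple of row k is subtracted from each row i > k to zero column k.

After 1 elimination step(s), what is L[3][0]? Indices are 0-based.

L[3][0] = 1

[col 0] pivot 1
  R1 -= 2*R0 → (0, 1, 1, 0)  (L[1][0] := 2)
  R2 -= 3*R0 → (0, 1, 3, 2)  (L[2][0] := 3)
  R3 -= 1*R0 → (0, 2, 0, 0)  (L[3][0] := 1)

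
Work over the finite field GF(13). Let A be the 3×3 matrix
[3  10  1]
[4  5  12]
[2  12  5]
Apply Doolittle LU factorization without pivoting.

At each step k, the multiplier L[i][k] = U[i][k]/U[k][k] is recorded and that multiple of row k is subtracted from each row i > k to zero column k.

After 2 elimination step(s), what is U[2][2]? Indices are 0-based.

Step 1: pivot at (0,0) is 3.
  row1 ← row1 − (10)·row0  ⇒  L[1][0]=10, U row1=(0, 9, 2)
  row2 ← row2 − (5)·row0  ⇒  L[2][0]=5, U row2=(0, 1, 0)
Step 2: pivot at (1,1) is 9.
  row2 ← row2 − (3)·row1  ⇒  L[2][1]=3, U row2=(0, 0, 7)

U[2][2] = 7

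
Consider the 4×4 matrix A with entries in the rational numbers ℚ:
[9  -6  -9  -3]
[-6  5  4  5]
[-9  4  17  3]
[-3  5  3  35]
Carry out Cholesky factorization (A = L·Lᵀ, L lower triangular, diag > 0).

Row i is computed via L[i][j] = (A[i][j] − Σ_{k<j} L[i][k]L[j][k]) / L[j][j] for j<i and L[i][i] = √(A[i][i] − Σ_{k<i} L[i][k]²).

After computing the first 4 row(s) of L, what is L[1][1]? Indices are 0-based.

Step 1: L[0][0] = √(9) = 3.
  L[1][0] = (-6) / L[0][0] = -2.
Step 2: L[1][1] = √(1) = 1.
  L[2][0] = (-9) / L[0][0] = -3.
  L[2][1] = (-2) / L[1][1] = -2.
Step 3: L[2][2] = √(4) = 2.
  L[3][0] = (-3) / L[0][0] = -1.
  L[3][1] = (3) / L[1][1] = 3.
  L[3][2] = (6) / L[2][2] = 3.
Step 4: L[3][3] = √(16) = 4.

L[1][1] = 1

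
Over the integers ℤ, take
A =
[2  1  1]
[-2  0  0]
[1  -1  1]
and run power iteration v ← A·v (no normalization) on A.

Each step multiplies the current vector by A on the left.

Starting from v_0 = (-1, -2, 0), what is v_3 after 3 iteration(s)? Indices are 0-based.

v_3 = (-7, 10, -18)

v_0 = (-1, -2, 0).
v_1 = A·v_0 = (-4, 2, 1).
v_2 = A·v_1 = (-5, 8, -5).
v_3 = A·v_2 = (-7, 10, -18).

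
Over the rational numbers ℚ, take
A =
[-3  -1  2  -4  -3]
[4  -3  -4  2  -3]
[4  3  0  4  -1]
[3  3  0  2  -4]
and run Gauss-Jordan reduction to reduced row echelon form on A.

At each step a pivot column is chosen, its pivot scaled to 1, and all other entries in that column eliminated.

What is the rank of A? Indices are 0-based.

[1] R0 /= -3  ⇒  (1, 1/3, -2/3, 4/3, 1)
     R1 -= 4·R0  ⇒  (0, -13/3, -4/3, -10/3, -7)
     R2 -= 4·R0  ⇒  (0, 5/3, 8/3, -4/3, -5)
     R3 -= 3·R0  ⇒  (0, 2, 2, -2, -7)
[2] R1 /= -13/3  ⇒  (0, 1, 4/13, 10/13, 21/13)
     R0 -= 1/3·R1  ⇒  (1, 0, -10/13, 14/13, 6/13)
     R2 -= 5/3·R1  ⇒  (0, 0, 28/13, -34/13, -100/13)
     R3 -= 2·R1  ⇒  (0, 0, 18/13, -46/13, -133/13)
[3] R2 /= 28/13  ⇒  (0, 0, 1, -17/14, -25/7)
     R0 -= -10/13·R2  ⇒  (1, 0, 0, 1/7, -16/7)
     R1 -= 4/13·R2  ⇒  (0, 1, 0, 8/7, 19/7)
     R3 -= 18/13·R2  ⇒  (0, 0, 0, -13/7, -37/7)
[4] R3 /= -13/7  ⇒  (0, 0, 0, 1, 37/13)
     R0 -= 1/7·R3  ⇒  (1, 0, 0, 0, -35/13)
     R1 -= 8/7·R3  ⇒  (0, 1, 0, 0, -7/13)
     R2 -= -17/14·R3  ⇒  (0, 0, 1, 0, -3/26)

rank = 4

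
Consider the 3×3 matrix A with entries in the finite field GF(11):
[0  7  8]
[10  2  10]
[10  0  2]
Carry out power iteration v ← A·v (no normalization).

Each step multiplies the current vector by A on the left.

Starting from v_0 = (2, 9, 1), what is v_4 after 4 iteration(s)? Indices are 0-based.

v_0 = (2, 9, 1).
v_1 = A·v_0 = (5, 4, 0).
v_2 = A·v_1 = (6, 3, 6).
v_3 = A·v_2 = (3, 5, 6).
v_4 = A·v_3 = (6, 1, 9).

v_4 = (6, 1, 9)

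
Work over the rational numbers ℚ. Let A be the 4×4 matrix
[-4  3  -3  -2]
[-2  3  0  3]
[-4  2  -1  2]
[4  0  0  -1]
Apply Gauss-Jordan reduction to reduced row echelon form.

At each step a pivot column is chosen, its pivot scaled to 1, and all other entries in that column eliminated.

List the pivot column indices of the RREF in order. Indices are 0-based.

pivot columns: 0, 1, 2, 3

step 1: normalize row 0 (÷-4) = (1, -3/4, 3/4, 1/2)
  row 1: subtract -2×row0 = (0, 3/2, 3/2, 4)
  row 2: subtract -4×row0 = (0, -1, 2, 4)
  row 3: subtract 4×row0 = (0, 3, -3, -3)
step 2: normalize row 1 (÷3/2) = (0, 1, 1, 8/3)
  row 0: subtract -3/4×row1 = (1, 0, 3/2, 5/2)
  row 2: subtract -1×row1 = (0, 0, 3, 20/3)
  row 3: subtract 3×row1 = (0, 0, -6, -11)
step 3: normalize row 2 (÷3) = (0, 0, 1, 20/9)
  row 0: subtract 3/2×row2 = (1, 0, 0, -5/6)
  row 1: subtract 1×row2 = (0, 1, 0, 4/9)
  row 3: subtract -6×row2 = (0, 0, 0, 7/3)
step 4: normalize row 3 (÷7/3) = (0, 0, 0, 1)
  row 0: subtract -5/6×row3 = (1, 0, 0, 0)
  row 1: subtract 4/9×row3 = (0, 1, 0, 0)
  row 2: subtract 20/9×row3 = (0, 0, 1, 0)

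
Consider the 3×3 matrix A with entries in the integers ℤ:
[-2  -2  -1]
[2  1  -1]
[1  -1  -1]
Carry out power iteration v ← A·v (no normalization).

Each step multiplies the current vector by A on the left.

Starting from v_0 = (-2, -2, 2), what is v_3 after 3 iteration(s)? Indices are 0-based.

v_3 = (-40, 2, -16)

v_0 = (-2, -2, 2).
v_1 = A·v_0 = (6, -8, -2).
v_2 = A·v_1 = (6, 6, 16).
v_3 = A·v_2 = (-40, 2, -16).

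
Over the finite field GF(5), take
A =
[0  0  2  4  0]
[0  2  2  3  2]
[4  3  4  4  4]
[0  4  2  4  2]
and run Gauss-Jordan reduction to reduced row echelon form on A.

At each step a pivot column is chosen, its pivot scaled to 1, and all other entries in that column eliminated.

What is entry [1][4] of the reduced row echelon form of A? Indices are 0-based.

M[1][4] = 3

step 1: exchange rows 0,2
step 1: normalize row 0 (÷4) = (1, 2, 1, 1, 1)
step 2: normalize row 1 (÷2) = (0, 1, 1, 4, 1)
  row 0: subtract 2×row1 = (1, 0, 4, 3, 4)
  row 3: subtract 4×row1 = (0, 0, 3, 3, 3)
step 3: normalize row 2 (÷2) = (0, 0, 1, 2, 0)
  row 0: subtract 4×row2 = (1, 0, 0, 0, 4)
  row 1: subtract 1×row2 = (0, 1, 0, 2, 1)
  row 3: subtract 3×row2 = (0, 0, 0, 2, 3)
step 4: normalize row 3 (÷2) = (0, 0, 0, 1, 4)
  row 1: subtract 2×row3 = (0, 1, 0, 0, 3)
  row 2: subtract 2×row3 = (0, 0, 1, 0, 2)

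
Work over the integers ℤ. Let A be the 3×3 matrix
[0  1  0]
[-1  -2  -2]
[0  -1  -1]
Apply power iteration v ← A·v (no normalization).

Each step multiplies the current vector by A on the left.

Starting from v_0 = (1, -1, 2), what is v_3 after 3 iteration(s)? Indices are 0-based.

v_3 = (9, -23, -13)

v_0 = (1, -1, 2).
v_1 = A·v_0 = (-1, -3, -1).
v_2 = A·v_1 = (-3, 9, 4).
v_3 = A·v_2 = (9, -23, -13).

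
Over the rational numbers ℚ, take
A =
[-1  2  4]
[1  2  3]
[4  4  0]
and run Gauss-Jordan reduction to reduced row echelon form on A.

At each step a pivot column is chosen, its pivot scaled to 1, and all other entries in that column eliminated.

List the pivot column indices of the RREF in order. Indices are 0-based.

pivot columns: 0, 1, 2

pivot(0,0)=-1: scale R0 → (1, -2, -4)
  clear (1,0): R1 −= (1)R0 → (0, 4, 7)
  clear (2,0): R2 −= (4)R0 → (0, 12, 16)
pivot(1,1)=4: scale R1 → (0, 1, 7/4)
  clear (0,1): R0 −= (-2)R1 → (1, 0, -1/2)
  clear (2,1): R2 −= (12)R1 → (0, 0, -5)
pivot(2,2)=-5: scale R2 → (0, 0, 1)
  clear (0,2): R0 −= (-1/2)R2 → (1, 0, 0)
  clear (1,2): R1 −= (7/4)R2 → (0, 1, 0)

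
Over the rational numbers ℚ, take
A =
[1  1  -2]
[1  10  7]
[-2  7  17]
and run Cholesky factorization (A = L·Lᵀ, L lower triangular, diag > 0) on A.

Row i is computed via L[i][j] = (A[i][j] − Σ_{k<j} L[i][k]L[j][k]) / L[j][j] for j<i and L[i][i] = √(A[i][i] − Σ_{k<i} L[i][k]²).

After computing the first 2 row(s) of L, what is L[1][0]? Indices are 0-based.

Step 1: L[0][0] = √(1) = 1.
  L[1][0] = (1) / L[0][0] = 1.
Step 2: L[1][1] = √(9) = 3.

L[1][0] = 1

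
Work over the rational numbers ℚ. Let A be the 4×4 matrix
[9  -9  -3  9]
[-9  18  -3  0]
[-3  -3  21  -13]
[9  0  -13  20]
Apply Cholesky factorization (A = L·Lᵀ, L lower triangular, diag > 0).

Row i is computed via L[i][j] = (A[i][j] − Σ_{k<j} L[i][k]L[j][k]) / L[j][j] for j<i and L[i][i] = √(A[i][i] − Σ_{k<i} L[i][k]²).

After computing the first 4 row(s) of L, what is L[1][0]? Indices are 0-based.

Step 1: L[0][0] = √(9) = 3.
  L[1][0] = (-9) / L[0][0] = -3.
Step 2: L[1][1] = √(9) = 3.
  L[2][0] = (-3) / L[0][0] = -1.
  L[2][1] = (-6) / L[1][1] = -2.
Step 3: L[2][2] = √(16) = 4.
  L[3][0] = (9) / L[0][0] = 3.
  L[3][1] = (9) / L[1][1] = 3.
  L[3][2] = (-4) / L[2][2] = -1.
Step 4: L[3][3] = √(1) = 1.

L[1][0] = -3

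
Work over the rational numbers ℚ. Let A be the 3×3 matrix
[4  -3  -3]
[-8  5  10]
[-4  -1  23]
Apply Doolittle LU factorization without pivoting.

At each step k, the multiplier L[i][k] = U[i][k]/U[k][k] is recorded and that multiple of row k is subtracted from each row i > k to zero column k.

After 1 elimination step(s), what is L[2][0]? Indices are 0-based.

L[2][0] = -1

Step 1: pivot at (0,0) is 4.
  row1 ← row1 − (-2)·row0  ⇒  L[1][0]=-2, U row1=(0, -1, 4)
  row2 ← row2 − (-1)·row0  ⇒  L[2][0]=-1, U row2=(0, -4, 20)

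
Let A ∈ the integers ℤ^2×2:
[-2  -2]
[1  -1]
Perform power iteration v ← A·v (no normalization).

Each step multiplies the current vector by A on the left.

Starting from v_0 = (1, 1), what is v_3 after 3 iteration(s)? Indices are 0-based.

v_0 = (1, 1).
v_1 = A·v_0 = (-4, 0).
v_2 = A·v_1 = (8, -4).
v_3 = A·v_2 = (-8, 12).

v_3 = (-8, 12)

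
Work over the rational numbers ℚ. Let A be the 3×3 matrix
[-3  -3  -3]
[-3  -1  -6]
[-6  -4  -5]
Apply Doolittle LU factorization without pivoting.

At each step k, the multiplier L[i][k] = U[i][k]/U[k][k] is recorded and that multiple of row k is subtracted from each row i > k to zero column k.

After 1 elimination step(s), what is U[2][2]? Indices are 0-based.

[col 0] pivot -3
  R1 -= 1*R0 → (0, 2, -3)  (L[1][0] := 1)
  R2 -= 2*R0 → (0, 2, 1)  (L[2][0] := 2)

U[2][2] = 1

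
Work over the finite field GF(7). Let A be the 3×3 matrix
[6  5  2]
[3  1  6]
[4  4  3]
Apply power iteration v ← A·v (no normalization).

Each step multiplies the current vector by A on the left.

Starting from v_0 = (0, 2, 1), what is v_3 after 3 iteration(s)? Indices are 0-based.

v_0 = (0, 2, 1).
v_1 = A·v_0 = (5, 1, 4).
v_2 = A·v_1 = (1, 5, 1).
v_3 = A·v_2 = (5, 0, 6).

v_3 = (5, 0, 6)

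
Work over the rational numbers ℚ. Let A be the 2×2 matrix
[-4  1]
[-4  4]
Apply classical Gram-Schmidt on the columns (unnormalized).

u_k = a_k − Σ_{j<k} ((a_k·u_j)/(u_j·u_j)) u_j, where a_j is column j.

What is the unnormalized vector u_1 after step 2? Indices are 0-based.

u_1 = (-3/2, 3/2)

Step 1: u_0 = a_0 = (-4, -4).
Step 2: u_1 = a_1 − (-5/8)·u_0 = (-3/2, 3/2).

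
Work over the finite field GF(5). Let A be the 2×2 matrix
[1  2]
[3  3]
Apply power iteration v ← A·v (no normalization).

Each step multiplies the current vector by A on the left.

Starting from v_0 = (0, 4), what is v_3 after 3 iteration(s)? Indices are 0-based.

v_3 = (2, 1)

v_0 = (0, 4).
v_1 = A·v_0 = (3, 2).
v_2 = A·v_1 = (2, 0).
v_3 = A·v_2 = (2, 1).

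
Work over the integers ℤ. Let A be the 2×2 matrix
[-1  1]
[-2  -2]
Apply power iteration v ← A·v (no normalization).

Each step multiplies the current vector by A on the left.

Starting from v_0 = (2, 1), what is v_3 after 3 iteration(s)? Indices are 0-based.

v_3 = (19, -18)

v_0 = (2, 1).
v_1 = A·v_0 = (-1, -6).
v_2 = A·v_1 = (-5, 14).
v_3 = A·v_2 = (19, -18).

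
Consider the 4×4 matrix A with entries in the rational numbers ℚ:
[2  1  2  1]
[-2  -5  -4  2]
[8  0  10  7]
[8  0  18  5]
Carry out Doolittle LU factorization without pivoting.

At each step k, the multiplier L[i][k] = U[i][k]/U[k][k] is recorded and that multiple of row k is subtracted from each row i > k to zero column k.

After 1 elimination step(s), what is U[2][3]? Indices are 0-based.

Step 1: pivot at (0,0) is 2.
  row1 ← row1 − (-1)·row0  ⇒  L[1][0]=-1, U row1=(0, -4, -2, 3)
  row2 ← row2 − (4)·row0  ⇒  L[2][0]=4, U row2=(0, -4, 2, 3)
  row3 ← row3 − (4)·row0  ⇒  L[3][0]=4, U row3=(0, -4, 10, 1)

U[2][3] = 3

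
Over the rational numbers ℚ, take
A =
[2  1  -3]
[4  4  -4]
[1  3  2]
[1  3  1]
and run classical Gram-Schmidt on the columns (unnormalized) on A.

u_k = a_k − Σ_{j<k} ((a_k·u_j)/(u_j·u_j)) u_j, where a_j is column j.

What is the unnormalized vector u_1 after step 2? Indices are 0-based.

Step 1: u_0 = a_0 = (2, 4, 1, 1).
Step 2: u_1 = a_1 − (12/11)·u_0 = (-13/11, -4/11, 21/11, 21/11).

u_1 = (-13/11, -4/11, 21/11, 21/11)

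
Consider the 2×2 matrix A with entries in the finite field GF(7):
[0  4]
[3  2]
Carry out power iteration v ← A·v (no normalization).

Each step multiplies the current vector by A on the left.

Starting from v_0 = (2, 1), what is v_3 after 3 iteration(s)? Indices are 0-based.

v_0 = (2, 1).
v_1 = A·v_0 = (4, 1).
v_2 = A·v_1 = (4, 0).
v_3 = A·v_2 = (0, 5).

v_3 = (0, 5)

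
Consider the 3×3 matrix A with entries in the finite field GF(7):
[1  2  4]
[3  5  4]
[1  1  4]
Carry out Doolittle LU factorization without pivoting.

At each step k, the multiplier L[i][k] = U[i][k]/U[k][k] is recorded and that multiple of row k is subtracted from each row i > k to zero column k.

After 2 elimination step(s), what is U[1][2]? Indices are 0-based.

U[1][2] = 6

[col 0] pivot 1
  R1 -= 3*R0 → (0, 6, 6)  (L[1][0] := 3)
  R2 -= 1*R0 → (0, 6, 0)  (L[2][0] := 1)
[col 1] pivot 6
  R2 -= 1*R1 → (0, 0, 1)  (L[2][1] := 1)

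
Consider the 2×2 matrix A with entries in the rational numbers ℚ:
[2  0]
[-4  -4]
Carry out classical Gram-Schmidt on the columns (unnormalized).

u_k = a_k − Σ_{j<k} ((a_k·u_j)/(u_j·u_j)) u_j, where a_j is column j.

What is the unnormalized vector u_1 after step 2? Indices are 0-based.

u_1 = (-8/5, -4/5)

Step 1: u_0 = a_0 = (2, -4).
Step 2: u_1 = a_1 − (4/5)·u_0 = (-8/5, -4/5).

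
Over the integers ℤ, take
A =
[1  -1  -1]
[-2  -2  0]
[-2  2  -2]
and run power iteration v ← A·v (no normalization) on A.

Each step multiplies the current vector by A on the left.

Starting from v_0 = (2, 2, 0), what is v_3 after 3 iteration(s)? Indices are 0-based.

v_3 = (8, -48, 48)

v_0 = (2, 2, 0).
v_1 = A·v_0 = (0, -8, 0).
v_2 = A·v_1 = (8, 16, -16).
v_3 = A·v_2 = (8, -48, 48).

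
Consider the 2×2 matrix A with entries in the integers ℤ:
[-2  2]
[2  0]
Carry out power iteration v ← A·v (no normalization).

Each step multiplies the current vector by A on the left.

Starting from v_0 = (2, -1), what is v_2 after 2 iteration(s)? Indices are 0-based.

v_0 = (2, -1).
v_1 = A·v_0 = (-6, 4).
v_2 = A·v_1 = (20, -12).

v_2 = (20, -12)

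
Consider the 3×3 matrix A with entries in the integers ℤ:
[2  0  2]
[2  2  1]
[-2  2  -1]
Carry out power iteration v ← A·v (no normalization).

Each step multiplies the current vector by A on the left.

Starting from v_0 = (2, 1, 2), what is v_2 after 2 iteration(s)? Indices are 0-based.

v_0 = (2, 1, 2).
v_1 = A·v_0 = (8, 8, -4).
v_2 = A·v_1 = (8, 28, 4).

v_2 = (8, 28, 4)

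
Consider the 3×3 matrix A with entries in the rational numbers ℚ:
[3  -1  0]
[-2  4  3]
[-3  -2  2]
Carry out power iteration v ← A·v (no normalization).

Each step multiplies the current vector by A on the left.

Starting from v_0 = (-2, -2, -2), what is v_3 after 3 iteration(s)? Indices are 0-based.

v_0 = (-2, -2, -2).
v_1 = A·v_0 = (-4, -10, 6).
v_2 = A·v_1 = (-2, -14, 44).
v_3 = A·v_2 = (8, 80, 122).

v_3 = (8, 80, 122)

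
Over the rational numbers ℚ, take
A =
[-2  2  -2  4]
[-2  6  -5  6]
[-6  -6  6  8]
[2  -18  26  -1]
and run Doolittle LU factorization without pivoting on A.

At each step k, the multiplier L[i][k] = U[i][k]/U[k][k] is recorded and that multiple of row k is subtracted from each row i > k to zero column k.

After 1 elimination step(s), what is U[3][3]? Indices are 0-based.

[col 0] pivot -2
  R1 -= 1*R0 → (0, 4, -3, 2)  (L[1][0] := 1)
  R2 -= 3*R0 → (0, -12, 12, -4)  (L[2][0] := 3)
  R3 -= -1*R0 → (0, -16, 24, 3)  (L[3][0] := -1)

U[3][3] = 3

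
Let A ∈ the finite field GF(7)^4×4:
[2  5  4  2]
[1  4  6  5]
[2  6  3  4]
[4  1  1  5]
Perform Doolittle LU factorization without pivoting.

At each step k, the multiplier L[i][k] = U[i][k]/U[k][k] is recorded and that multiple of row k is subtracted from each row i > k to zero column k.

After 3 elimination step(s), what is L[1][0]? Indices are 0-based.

L[1][0] = 4

[col 0] pivot 2
  R1 -= 4*R0 → (0, 5, 4, 4)  (L[1][0] := 4)
  R2 -= 1*R0 → (0, 1, 6, 2)  (L[2][0] := 1)
  R3 -= 2*R0 → (0, 5, 0, 1)  (L[3][0] := 2)
[col 1] pivot 5
  R2 -= 3*R1 → (0, 0, 1, 4)  (L[2][1] := 3)
  R3 -= 1*R1 → (0, 0, 3, 4)  (L[3][1] := 1)
[col 2] pivot 1
  R3 -= 3*R2 → (0, 0, 0, 6)  (L[3][2] := 3)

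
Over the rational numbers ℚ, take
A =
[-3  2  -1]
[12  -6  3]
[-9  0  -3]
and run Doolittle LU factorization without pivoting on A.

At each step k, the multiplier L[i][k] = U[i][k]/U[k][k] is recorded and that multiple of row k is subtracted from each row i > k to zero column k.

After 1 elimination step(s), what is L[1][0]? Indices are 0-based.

L[1][0] = -4

[col 0] pivot -3
  R1 -= -4*R0 → (0, 2, -1)  (L[1][0] := -4)
  R2 -= 3*R0 → (0, -6, 0)  (L[2][0] := 3)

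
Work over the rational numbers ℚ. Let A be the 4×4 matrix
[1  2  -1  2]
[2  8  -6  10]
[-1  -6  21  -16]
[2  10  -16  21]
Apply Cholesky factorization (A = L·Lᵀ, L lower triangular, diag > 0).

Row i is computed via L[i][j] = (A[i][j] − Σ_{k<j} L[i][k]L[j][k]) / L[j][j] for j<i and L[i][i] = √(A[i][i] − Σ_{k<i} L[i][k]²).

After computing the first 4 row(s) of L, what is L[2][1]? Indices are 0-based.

Step 1: L[0][0] = √(1) = 1.
  L[1][0] = (2) / L[0][0] = 2.
Step 2: L[1][1] = √(4) = 2.
  L[2][0] = (-1) / L[0][0] = -1.
  L[2][1] = (-4) / L[1][1] = -2.
Step 3: L[2][2] = √(16) = 4.
  L[3][0] = (2) / L[0][0] = 2.
  L[3][1] = (6) / L[1][1] = 3.
  L[3][2] = (-8) / L[2][2] = -2.
Step 4: L[3][3] = √(4) = 2.

L[2][1] = -2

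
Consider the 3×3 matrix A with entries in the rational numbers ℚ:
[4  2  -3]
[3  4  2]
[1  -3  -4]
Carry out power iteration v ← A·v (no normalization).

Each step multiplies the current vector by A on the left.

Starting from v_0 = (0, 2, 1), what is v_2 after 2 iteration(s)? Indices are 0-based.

v_2 = (54, 23, 11)

v_0 = (0, 2, 1).
v_1 = A·v_0 = (1, 10, -10).
v_2 = A·v_1 = (54, 23, 11).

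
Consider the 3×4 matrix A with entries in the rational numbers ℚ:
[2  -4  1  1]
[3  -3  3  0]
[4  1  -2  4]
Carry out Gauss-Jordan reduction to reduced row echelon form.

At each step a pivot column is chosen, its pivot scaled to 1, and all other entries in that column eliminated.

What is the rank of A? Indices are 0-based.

rank = 3

pivot(0,0)=2: scale R0 → (1, -2, 1/2, 1/2)
  clear (1,0): R1 −= (3)R0 → (0, 3, 3/2, -3/2)
  clear (2,0): R2 −= (4)R0 → (0, 9, -4, 2)
pivot(1,1)=3: scale R1 → (0, 1, 1/2, -1/2)
  clear (0,1): R0 −= (-2)R1 → (1, 0, 3/2, -1/2)
  clear (2,1): R2 −= (9)R1 → (0, 0, -17/2, 13/2)
pivot(2,2)=-17/2: scale R2 → (0, 0, 1, -13/17)
  clear (0,2): R0 −= (3/2)R2 → (1, 0, 0, 11/17)
  clear (1,2): R1 −= (1/2)R2 → (0, 1, 0, -2/17)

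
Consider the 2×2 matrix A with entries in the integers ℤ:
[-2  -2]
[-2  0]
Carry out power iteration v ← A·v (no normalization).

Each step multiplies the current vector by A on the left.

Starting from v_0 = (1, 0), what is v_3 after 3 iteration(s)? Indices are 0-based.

v_3 = (-24, -16)

v_0 = (1, 0).
v_1 = A·v_0 = (-2, -2).
v_2 = A·v_1 = (8, 4).
v_3 = A·v_2 = (-24, -16).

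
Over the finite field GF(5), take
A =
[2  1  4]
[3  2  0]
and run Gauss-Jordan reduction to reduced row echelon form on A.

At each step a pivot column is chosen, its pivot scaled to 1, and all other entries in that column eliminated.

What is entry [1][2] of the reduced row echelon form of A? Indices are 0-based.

[1] R0 /= 2  ⇒  (1, 3, 2)
     R1 -= 3·R0  ⇒  (0, 3, 4)
[2] R1 /= 3  ⇒  (0, 1, 3)
     R0 -= 3·R1  ⇒  (1, 0, 3)

M[1][2] = 3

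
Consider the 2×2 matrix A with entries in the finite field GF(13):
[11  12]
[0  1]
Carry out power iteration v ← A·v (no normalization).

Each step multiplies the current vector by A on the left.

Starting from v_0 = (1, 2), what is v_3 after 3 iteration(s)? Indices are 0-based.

v_0 = (1, 2).
v_1 = A·v_0 = (9, 2).
v_2 = A·v_1 = (6, 2).
v_3 = A·v_2 = (12, 2).

v_3 = (12, 2)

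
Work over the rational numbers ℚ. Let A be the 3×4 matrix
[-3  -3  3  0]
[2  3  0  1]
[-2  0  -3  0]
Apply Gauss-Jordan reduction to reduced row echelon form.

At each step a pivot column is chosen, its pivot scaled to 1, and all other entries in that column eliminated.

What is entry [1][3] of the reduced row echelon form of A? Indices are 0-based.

M[1][3] = 5/9

pivot(0,0)=-3: scale R0 → (1, 1, -1, 0)
  clear (1,0): R1 −= (2)R0 → (0, 1, 2, 1)
  clear (2,0): R2 −= (-2)R0 → (0, 2, -5, 0)
pivot(1,1)=1: scale R1 → (0, 1, 2, 1)
  clear (0,1): R0 −= (1)R1 → (1, 0, -3, -1)
  clear (2,1): R2 −= (2)R1 → (0, 0, -9, -2)
pivot(2,2)=-9: scale R2 → (0, 0, 1, 2/9)
  clear (0,2): R0 −= (-3)R2 → (1, 0, 0, -1/3)
  clear (1,2): R1 −= (2)R2 → (0, 1, 0, 5/9)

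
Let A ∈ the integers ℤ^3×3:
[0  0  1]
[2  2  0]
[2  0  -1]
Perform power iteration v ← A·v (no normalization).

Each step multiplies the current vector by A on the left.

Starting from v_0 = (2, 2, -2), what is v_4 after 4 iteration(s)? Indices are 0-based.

v_0 = (2, 2, -2).
v_1 = A·v_0 = (-2, 8, 6).
v_2 = A·v_1 = (6, 12, -10).
v_3 = A·v_2 = (-10, 36, 22).
v_4 = A·v_3 = (22, 52, -42).

v_4 = (22, 52, -42)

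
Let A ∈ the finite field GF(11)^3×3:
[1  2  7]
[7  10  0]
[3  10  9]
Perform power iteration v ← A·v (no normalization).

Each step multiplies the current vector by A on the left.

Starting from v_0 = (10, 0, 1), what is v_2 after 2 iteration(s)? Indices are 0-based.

v_0 = (10, 0, 1).
v_1 = A·v_0 = (6, 4, 6).
v_2 = A·v_1 = (1, 5, 2).

v_2 = (1, 5, 2)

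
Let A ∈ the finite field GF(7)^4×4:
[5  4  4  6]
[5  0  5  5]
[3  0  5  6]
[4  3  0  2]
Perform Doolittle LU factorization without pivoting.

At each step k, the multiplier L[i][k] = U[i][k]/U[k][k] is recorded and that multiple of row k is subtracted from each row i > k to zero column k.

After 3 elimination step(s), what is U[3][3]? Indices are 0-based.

[col 0] pivot 5
  R1 -= 1*R0 → (0, 3, 1, 6)  (L[1][0] := 1)
  R2 -= 2*R0 → (0, 6, 4, 1)  (L[2][0] := 2)
  R3 -= 5*R0 → (0, 4, 1, 0)  (L[3][0] := 5)
[col 1] pivot 3
  R2 -= 2*R1 → (0, 0, 2, 3)  (L[2][1] := 2)
  R3 -= 6*R1 → (0, 0, 2, 6)  (L[3][1] := 6)
[col 2] pivot 2
  R3 -= 1*R2 → (0, 0, 0, 3)  (L[3][2] := 1)

U[3][3] = 3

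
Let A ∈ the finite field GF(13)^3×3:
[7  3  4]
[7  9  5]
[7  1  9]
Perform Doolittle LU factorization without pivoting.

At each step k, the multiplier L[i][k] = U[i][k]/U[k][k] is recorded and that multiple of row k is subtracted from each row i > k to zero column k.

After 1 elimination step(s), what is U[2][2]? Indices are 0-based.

k=0: U[0][0]=7
  eliminate (1,0): mult=1, new row 1: (0, 6, 1); set L[1][0]=1
  eliminate (2,0): mult=1, new row 2: (0, 11, 5); set L[2][0]=1

U[2][2] = 5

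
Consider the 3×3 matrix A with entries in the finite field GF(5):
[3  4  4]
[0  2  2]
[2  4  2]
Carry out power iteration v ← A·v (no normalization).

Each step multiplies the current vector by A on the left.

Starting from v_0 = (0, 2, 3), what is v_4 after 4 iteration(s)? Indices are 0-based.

v_0 = (0, 2, 3).
v_1 = A·v_0 = (0, 0, 4).
v_2 = A·v_1 = (1, 3, 3).
v_3 = A·v_2 = (2, 2, 0).
v_4 = A·v_3 = (4, 4, 2).

v_4 = (4, 4, 2)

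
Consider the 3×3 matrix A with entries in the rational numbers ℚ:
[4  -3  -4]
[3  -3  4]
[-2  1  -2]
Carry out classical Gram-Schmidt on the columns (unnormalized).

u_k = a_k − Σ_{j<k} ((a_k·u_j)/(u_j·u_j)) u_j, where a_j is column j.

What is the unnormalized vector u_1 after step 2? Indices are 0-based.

Step 1: u_0 = a_0 = (4, 3, -2).
Step 2: u_1 = a_1 − (-23/29)·u_0 = (5/29, -18/29, -17/29).

u_1 = (5/29, -18/29, -17/29)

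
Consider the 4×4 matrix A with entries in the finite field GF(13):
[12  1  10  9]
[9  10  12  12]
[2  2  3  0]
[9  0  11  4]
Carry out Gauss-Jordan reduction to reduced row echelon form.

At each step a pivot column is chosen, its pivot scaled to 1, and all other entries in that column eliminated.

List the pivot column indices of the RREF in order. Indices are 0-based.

step 1: normalize row 0 (÷12) = (1, 12, 3, 4)
  row 1: subtract 9×row0 = (0, 6, 11, 2)
  row 2: subtract 2×row0 = (0, 4, 10, 5)
  row 3: subtract 9×row0 = (0, 9, 10, 7)
step 2: normalize row 1 (÷6) = (0, 1, 4, 9)
  row 0: subtract 12×row1 = (1, 0, 7, 0)
  row 2: subtract 4×row1 = (0, 0, 7, 8)
  row 3: subtract 9×row1 = (0, 0, 0, 4)
step 3: normalize row 2 (÷7) = (0, 0, 1, 3)
  row 0: subtract 7×row2 = (1, 0, 0, 5)
  row 1: subtract 4×row2 = (0, 1, 0, 10)
step 4: normalize row 3 (÷4) = (0, 0, 0, 1)
  row 0: subtract 5×row3 = (1, 0, 0, 0)
  row 1: subtract 10×row3 = (0, 1, 0, 0)
  row 2: subtract 3×row3 = (0, 0, 1, 0)

pivot columns: 0, 1, 2, 3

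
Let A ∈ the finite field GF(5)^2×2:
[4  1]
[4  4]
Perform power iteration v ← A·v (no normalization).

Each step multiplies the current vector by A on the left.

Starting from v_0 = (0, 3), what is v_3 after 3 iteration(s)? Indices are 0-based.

v_0 = (0, 3).
v_1 = A·v_0 = (3, 2).
v_2 = A·v_1 = (4, 0).
v_3 = A·v_2 = (1, 1).

v_3 = (1, 1)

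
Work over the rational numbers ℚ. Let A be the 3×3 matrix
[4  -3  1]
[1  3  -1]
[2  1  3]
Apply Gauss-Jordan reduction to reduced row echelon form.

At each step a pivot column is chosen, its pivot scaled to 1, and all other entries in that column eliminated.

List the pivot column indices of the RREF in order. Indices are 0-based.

[1] R0 /= 4  ⇒  (1, -3/4, 1/4)
     R1 -= 1·R0  ⇒  (0, 15/4, -5/4)
     R2 -= 2·R0  ⇒  (0, 5/2, 5/2)
[2] R1 /= 15/4  ⇒  (0, 1, -1/3)
     R0 -= -3/4·R1  ⇒  (1, 0, 0)
     R2 -= 5/2·R1  ⇒  (0, 0, 10/3)
[3] R2 /= 10/3  ⇒  (0, 0, 1)
     R1 -= -1/3·R2  ⇒  (0, 1, 0)

pivot columns: 0, 1, 2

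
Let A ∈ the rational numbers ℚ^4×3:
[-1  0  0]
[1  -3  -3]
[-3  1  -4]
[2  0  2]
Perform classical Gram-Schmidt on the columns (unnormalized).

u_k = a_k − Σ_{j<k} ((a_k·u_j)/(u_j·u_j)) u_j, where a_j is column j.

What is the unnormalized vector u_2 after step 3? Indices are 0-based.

u_2 = (80/57, -43/114, -43/38, -46/57)

Step 1: u_0 = a_0 = (-1, 1, -3, 2).
Step 2: u_1 = a_1 − (-2/5)·u_0 = (-2/5, -13/5, -1/5, 4/5).
Step 3: u_2 = a_2 − (13/15)·u_0 − (51/38)·u_1 = (80/57, -43/114, -43/38, -46/57).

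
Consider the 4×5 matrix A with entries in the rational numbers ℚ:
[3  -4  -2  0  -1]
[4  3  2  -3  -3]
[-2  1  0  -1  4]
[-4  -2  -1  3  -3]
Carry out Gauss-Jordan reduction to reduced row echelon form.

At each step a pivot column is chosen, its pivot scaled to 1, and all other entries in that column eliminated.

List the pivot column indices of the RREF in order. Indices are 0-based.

pivot(0,0)=3: scale R0 → (1, -4/3, -2/3, 0, -1/3)
  clear (1,0): R1 −= (4)R0 → (0, 25/3, 14/3, -3, -5/3)
  clear (2,0): R2 −= (-2)R0 → (0, -5/3, -4/3, -1, 10/3)
  clear (3,0): R3 −= (-4)R0 → (0, -22/3, -11/3, 3, -13/3)
pivot(1,1)=25/3: scale R1 → (0, 1, 14/25, -9/25, -1/5)
  clear (0,1): R0 −= (-4/3)R1 → (1, 0, 2/25, -12/25, -3/5)
  clear (2,1): R2 −= (-5/3)R1 → (0, 0, -2/5, -8/5, 3)
  clear (3,1): R3 −= (-22/3)R1 → (0, 0, 11/25, 9/25, -29/5)
pivot(2,2)=-2/5: scale R2 → (0, 0, 1, 4, -15/2)
  clear (0,2): R0 −= (2/25)R2 → (1, 0, 0, -4/5, 0)
  clear (1,2): R1 −= (14/25)R2 → (0, 1, 0, -13/5, 4)
  clear (3,2): R3 −= (11/25)R2 → (0, 0, 0, -7/5, -5/2)
pivot(3,3)=-7/5: scale R3 → (0, 0, 0, 1, 25/14)
  clear (0,3): R0 −= (-4/5)R3 → (1, 0, 0, 0, 10/7)
  clear (1,3): R1 −= (-13/5)R3 → (0, 1, 0, 0, 121/14)
  clear (2,3): R2 −= (4)R3 → (0, 0, 1, 0, -205/14)

pivot columns: 0, 1, 2, 3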